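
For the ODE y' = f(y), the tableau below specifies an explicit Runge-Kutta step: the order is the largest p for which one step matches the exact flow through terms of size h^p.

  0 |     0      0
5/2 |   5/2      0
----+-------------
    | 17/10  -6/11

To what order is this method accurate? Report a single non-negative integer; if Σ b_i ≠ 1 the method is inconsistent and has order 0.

b = (17/10, -6/11)
c = (0, 5/2)
Σ b_i: 17/10·1 + (-6/11)·1 = 127/110 ≠ 1 ⇒ order 0.

0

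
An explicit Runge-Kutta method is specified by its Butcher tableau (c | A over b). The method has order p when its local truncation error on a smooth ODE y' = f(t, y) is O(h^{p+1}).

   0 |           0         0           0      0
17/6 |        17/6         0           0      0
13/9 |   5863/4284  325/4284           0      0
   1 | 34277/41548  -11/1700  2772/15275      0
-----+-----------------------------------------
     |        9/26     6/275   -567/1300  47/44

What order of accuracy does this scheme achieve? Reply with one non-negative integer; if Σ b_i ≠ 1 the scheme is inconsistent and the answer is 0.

4

b = (9/26, 6/275, -567/1300, 47/44)
c = (0, 17/6, 13/9, 1)
Ac = (0, 0, 325/1512, 275/1128)
Σ b_i: 9/26·1 + 6/275·1 + (-567/1300)·1 + 47/44·1 = 1 ✓
b·c: 6/275·17/6 + (-567/1300)·13/9 + 47/44·1 = 1/2 ✓
b·c²: 6/275·289/36 + (-567/1300)·169/81 + 47/44·1 = 1/3 ✓
b·Ac: (-567/1300)·325/1512 + 47/44·275/1128 = 1/6 ✓
b·c³: 6/275·4913/216 + (-567/1300)·2197/729 + 47/44·1 = 1/4 ✓
b·(c∘Ac): (-567/1300)·4225/13608 + 47/44·275/1128 = 1/8 ✓
b·Ac²: (-567/1300)·5525/9072 + 47/44·737/2256 = 1/12 ✓
b·A²c: 47/44·11/282 = 1/24 ✓; 4 stages ⇒ order 4.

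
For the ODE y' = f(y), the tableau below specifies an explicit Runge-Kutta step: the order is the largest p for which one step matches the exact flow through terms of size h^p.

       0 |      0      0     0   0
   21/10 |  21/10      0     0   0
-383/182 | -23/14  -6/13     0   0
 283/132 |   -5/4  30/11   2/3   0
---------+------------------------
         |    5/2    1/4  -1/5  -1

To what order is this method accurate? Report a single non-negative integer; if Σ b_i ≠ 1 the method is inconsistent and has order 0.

b = (5/2, 1/4, -1/5, -1)
c = (0, 21/10, -383/182, 283/132)
Ac = (0, 0, -63/65, 12986/3003)
Σ b_i: 5/2·1 + 1/4·1 + (-1/5)·1 + (-1)·1 = 31/20 ≠ 1 ⇒ order 0.

0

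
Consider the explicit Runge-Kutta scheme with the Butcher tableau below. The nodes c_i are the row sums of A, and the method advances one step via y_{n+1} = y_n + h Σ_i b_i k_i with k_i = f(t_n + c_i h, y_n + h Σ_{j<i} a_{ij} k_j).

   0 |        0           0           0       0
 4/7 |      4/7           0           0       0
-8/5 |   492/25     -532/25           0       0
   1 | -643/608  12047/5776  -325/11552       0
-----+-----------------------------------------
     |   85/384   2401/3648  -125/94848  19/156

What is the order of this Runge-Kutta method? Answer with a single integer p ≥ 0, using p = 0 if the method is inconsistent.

b = (85/384, 2401/3648, -125/94848, 19/156)
c = (0, 4/7, -8/5, 1)
Ac = (0, 0, -304/25, 47/38)
Σ b_i: 85/384·1 + 2401/3648·1 + (-125/94848)·1 + 19/156·1 = 1 ✓
b·c: 2401/3648·4/7 + (-125/94848)·(-8/5) + 19/156·1 = 1/2 ✓
b·c²: 2401/3648·16/49 + (-125/94848)·64/25 + 19/156·1 = 1/3 ✓
b·Ac: (-125/94848)·(-304/25) + 19/156·47/38 = 1/6 ✓
b·c³: 2401/3648·64/343 + (-125/94848)·(-512/125) + 19/156·1 = 1/4 ✓
b·(c∘Ac): (-125/94848)·2432/125 + 19/156·47/38 = 1/8 ✓
b·Ac²: (-125/94848)·(-1216/175) + 19/156·81/133 = 1/12 ✓
b·A²c: 19/156·13/38 = 1/24 ✓; 4 stages ⇒ order 4.

4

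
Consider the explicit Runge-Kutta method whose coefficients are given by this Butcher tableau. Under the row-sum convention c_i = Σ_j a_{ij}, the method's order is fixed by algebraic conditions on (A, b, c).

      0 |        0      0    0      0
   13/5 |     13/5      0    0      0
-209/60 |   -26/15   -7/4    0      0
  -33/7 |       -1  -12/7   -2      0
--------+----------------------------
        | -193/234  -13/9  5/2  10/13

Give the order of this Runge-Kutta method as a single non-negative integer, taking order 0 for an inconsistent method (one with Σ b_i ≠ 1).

1

b = (-193/234, -13/9, 5/2, 10/13)
c = (0, 13/5, -209/60, -33/7)
Ac = (0, 0, -91/20, 527/210)
Σ b_i: (-193/234)·1 + (-13/9)·1 + 5/2·1 + 10/13·1 = 1 ✓
b·c: (-13/9)·13/5 + 5/2·(-209/60) + 10/13·(-33/7) = -527117/32760 ≠ 1/2 ⇒ order 1.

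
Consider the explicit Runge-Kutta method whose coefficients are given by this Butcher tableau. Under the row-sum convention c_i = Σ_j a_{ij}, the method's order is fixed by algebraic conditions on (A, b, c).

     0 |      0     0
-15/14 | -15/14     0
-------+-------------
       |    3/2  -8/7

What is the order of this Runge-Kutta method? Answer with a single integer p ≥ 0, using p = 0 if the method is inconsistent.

b = (3/2, -8/7)
c = (0, -15/14)
Σ b_i: 3/2·1 + (-8/7)·1 = 5/14 ≠ 1 ⇒ order 0.

0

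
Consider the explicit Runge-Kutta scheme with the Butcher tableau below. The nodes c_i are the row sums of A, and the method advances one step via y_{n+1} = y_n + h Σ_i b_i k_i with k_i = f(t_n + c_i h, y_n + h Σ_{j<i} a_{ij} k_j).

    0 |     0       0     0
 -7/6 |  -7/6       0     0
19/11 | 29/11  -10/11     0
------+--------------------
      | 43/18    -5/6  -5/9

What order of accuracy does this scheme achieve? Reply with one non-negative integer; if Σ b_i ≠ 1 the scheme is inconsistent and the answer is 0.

b = (43/18, -5/6, -5/9)
c = (0, -7/6, 19/11)
Ac = (0, 0, 35/33)
Σ b_i: 43/18·1 + (-5/6)·1 + (-5/9)·1 = 1 ✓
b·c: (-5/6)·(-7/6) + (-5/9)·19/11 = 5/396 ≠ 1/2 ⇒ order 1.

1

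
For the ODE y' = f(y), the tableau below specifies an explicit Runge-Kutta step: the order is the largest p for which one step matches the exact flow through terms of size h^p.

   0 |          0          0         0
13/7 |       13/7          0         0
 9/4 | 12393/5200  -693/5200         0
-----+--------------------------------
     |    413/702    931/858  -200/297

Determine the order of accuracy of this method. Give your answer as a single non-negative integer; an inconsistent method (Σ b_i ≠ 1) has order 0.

3

b = (413/702, 931/858, -200/297)
c = (0, 13/7, 9/4)
Ac = (0, 0, -99/400)
Σ b_i: 413/702·1 + 931/858·1 + (-200/297)·1 = 1 ✓
b·c: 931/858·13/7 + (-200/297)·9/4 = 1/2 ✓
b·c²: 931/858·169/49 + (-200/297)·81/16 = 1/3 ✓
b·Ac: (-200/297)·(-99/400) = 1/6 ✓; 3 stages ⇒ order 3.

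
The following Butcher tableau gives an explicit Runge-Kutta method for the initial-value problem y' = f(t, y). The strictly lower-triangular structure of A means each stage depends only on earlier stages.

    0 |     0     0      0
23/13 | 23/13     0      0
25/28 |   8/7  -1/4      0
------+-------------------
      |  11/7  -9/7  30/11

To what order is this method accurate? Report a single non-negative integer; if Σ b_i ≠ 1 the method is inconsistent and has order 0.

0

b = (11/7, -9/7, 30/11)
c = (0, 23/13, 25/28)
Ac = (0, 0, -23/52)
Σ b_i: 11/7·1 + (-9/7)·1 + 30/11·1 = 232/77 ≠ 1 ⇒ order 0.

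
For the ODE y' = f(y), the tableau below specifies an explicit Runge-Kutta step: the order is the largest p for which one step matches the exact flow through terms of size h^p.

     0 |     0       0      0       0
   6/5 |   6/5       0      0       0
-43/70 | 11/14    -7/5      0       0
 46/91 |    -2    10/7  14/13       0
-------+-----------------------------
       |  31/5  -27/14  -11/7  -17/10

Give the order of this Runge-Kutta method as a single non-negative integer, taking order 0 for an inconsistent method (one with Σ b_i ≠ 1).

b = (31/5, -27/14, -11/7, -17/10)
c = (0, 6/5, -43/70, 46/91)
Ac = (0, 0, -42/25, 479/455)
Σ b_i: 31/5·1 + (-27/14)·1 + (-11/7)·1 + (-17/10)·1 = 1 ✓
b·c: (-27/14)·6/5 + (-11/7)·(-43/70) + (-17/10)·46/91 = -14067/6370 ≠ 1/2 ⇒ order 1.

1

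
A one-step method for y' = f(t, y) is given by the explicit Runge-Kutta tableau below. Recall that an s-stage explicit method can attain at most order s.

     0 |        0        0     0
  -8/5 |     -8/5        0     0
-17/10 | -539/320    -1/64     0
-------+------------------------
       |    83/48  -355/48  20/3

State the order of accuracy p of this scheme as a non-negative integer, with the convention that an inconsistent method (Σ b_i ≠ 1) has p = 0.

b = (83/48, -355/48, 20/3)
c = (0, -8/5, -17/10)
Ac = (0, 0, 1/40)
Σ b_i: 83/48·1 + (-355/48)·1 + 20/3·1 = 1 ✓
b·c: (-355/48)·(-8/5) + 20/3·(-17/10) = 1/2 ✓
b·c²: (-355/48)·64/25 + 20/3·289/100 = 1/3 ✓
b·Ac: 20/3·1/40 = 1/6 ✓; 3 stages ⇒ order 3.

3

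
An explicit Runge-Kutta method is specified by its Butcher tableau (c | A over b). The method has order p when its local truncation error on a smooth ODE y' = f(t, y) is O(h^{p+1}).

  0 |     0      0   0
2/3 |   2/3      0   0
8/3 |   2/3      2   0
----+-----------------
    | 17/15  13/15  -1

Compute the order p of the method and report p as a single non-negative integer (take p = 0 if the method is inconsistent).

b = (17/15, 13/15, -1)
c = (0, 2/3, 8/3)
Ac = (0, 0, 4/3)
Σ b_i: 17/15·1 + 13/15·1 + (-1)·1 = 1 ✓
b·c: 13/15·2/3 + (-1)·8/3 = -94/45 ≠ 1/2 ⇒ order 1.

1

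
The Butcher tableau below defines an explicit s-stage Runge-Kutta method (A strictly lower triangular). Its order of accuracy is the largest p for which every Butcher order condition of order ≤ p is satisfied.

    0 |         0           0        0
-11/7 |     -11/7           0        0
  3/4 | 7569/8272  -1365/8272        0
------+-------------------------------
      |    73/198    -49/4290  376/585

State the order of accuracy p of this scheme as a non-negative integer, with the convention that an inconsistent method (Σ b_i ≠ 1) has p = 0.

b = (73/198, -49/4290, 376/585)
c = (0, -11/7, 3/4)
Ac = (0, 0, 195/752)
Σ b_i: 73/198·1 + (-49/4290)·1 + 376/585·1 = 1 ✓
b·c: (-49/4290)·(-11/7) + 376/585·3/4 = 1/2 ✓
b·c²: (-49/4290)·121/49 + 376/585·9/16 = 1/3 ✓
b·Ac: 376/585·195/752 = 1/6 ✓; 3 stages ⇒ order 3.

3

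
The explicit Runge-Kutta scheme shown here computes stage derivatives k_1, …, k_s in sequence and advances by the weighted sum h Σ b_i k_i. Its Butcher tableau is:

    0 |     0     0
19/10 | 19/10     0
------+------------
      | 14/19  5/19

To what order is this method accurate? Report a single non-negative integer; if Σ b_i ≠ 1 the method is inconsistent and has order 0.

2

b = (14/19, 5/19)
c = (0, 19/10)
Σ b_i: 14/19·1 + 5/19·1 = 1 ✓
b·c: 5/19·19/10 = 1/2 ✓; 2 stages ⇒ order 2.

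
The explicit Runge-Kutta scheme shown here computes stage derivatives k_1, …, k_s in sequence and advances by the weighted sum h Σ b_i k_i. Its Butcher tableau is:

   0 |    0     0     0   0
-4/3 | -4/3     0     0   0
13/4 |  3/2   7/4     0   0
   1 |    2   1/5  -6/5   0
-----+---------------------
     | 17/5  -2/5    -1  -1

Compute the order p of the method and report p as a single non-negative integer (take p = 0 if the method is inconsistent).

1

b = (17/5, -2/5, -1, -1)
c = (0, -4/3, 13/4, 1)
Ac = (0, 0, -7/3, -25/6)
Σ b_i: 17/5·1 + (-2/5)·1 + (-1)·1 + (-1)·1 = 1 ✓
b·c: (-2/5)·(-4/3) + (-1)·13/4 + (-1)·1 = -223/60 ≠ 1/2 ⇒ order 1.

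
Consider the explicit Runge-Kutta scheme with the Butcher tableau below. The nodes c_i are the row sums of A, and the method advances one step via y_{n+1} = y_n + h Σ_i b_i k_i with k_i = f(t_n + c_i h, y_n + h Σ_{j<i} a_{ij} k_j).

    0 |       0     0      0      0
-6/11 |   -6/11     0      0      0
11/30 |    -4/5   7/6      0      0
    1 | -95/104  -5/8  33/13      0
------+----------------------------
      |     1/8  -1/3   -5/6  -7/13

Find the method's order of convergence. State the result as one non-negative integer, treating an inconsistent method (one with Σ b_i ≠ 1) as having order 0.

0

b = (1/8, -1/3, -5/6, -7/13)
c = (0, -6/11, 11/30, 1)
Ac = (0, 0, -7/11, 3637/2860)
Σ b_i: 1/8·1 + (-1/3)·1 + (-5/6)·1 + (-7/13)·1 = -493/312 ≠ 1 ⇒ order 0.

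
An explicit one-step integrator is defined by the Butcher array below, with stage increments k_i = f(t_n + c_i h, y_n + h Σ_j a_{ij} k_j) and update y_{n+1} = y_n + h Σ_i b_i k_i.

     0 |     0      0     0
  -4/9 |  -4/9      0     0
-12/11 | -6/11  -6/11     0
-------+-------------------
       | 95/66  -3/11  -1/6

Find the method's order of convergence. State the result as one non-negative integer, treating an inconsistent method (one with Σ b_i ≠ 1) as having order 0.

b = (95/66, -3/11, -1/6)
c = (0, -4/9, -12/11)
Ac = (0, 0, 8/33)
Σ b_i: 95/66·1 + (-3/11)·1 + (-1/6)·1 = 1 ✓
b·c: (-3/11)·(-4/9) + (-1/6)·(-12/11) = 10/33 ≠ 1/2 ⇒ order 1.

1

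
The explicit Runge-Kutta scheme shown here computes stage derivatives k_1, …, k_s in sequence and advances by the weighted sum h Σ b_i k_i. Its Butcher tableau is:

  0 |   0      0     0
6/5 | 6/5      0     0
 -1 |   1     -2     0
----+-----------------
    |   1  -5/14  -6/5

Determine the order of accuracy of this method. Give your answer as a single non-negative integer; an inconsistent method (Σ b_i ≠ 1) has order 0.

b = (1, -5/14, -6/5)
c = (0, 6/5, -1)
Ac = (0, 0, -12/5)
Σ b_i: 1·1 + (-5/14)·1 + (-6/5)·1 = -39/70 ≠ 1 ⇒ order 0.

0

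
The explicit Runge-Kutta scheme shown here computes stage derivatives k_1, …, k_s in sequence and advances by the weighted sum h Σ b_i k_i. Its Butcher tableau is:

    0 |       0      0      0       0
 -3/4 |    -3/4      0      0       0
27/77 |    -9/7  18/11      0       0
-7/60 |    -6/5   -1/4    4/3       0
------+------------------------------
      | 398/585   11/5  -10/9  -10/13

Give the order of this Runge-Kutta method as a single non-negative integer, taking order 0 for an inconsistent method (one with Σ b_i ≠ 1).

1

b = (398/585, 11/5, -10/9, -10/13)
c = (0, -3/4, 27/77, -7/60)
Ac = (0, 0, -27/22, 807/1232)
Σ b_i: 398/585·1 + 11/5·1 + (-10/9)·1 + (-10/13)·1 = 1 ✓
b·c: 11/5·(-3/4) + (-10/9)·27/77 + (-10/13)·(-7/60) = -117109/60060 ≠ 1/2 ⇒ order 1.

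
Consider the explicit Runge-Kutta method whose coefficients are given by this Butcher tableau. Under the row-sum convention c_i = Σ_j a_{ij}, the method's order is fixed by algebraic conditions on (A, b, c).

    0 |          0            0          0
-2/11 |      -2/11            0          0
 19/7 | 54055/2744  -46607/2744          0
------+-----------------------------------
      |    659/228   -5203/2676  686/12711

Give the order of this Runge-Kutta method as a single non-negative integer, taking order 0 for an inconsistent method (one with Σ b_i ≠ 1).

b = (659/228, -5203/2676, 686/12711)
c = (0, -2/11, 19/7)
Ac = (0, 0, 4237/1372)
Σ b_i: 659/228·1 + (-5203/2676)·1 + 686/12711·1 = 1 ✓
b·c: (-5203/2676)·(-2/11) + 686/12711·19/7 = 1/2 ✓
b·c²: (-5203/2676)·4/121 + 686/12711·361/49 = 1/3 ✓
b·Ac: 686/12711·4237/1372 = 1/6 ✓; 3 stages ⇒ order 3.

3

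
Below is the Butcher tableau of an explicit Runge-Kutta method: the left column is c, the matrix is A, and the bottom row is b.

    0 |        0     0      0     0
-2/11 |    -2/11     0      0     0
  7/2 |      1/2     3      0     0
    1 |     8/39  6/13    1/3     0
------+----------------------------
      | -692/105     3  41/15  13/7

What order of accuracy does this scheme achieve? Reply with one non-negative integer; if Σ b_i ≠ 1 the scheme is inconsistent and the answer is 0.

1

b = (-692/105, 3, 41/15, 13/7)
c = (0, -2/11, 7/2, 1)
Ac = (0, 0, -6/11, 929/858)
Σ b_i: (-692/105)·1 + 3·1 + 41/15·1 + 13/7·1 = 1 ✓
b·c: 3·(-2/11) + 41/15·7/2 + 13/7·1 = 25129/2310 ≠ 1/2 ⇒ order 1.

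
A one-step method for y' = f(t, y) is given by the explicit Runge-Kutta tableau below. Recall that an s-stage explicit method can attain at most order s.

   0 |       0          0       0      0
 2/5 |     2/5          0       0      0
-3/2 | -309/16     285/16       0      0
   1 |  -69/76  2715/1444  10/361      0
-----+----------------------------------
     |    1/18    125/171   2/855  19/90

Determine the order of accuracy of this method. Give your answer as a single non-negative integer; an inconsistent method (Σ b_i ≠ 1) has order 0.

4

b = (1/18, 125/171, 2/855, 19/90)
c = (0, 2/5, -3/2, 1)
Ac = (0, 0, 57/8, 27/38)
Σ b_i: 1/18·1 + 125/171·1 + 2/855·1 + 19/90·1 = 1 ✓
b·c: 125/171·2/5 + 2/855·(-3/2) + 19/90·1 = 1/2 ✓
b·c²: 125/171·4/25 + 2/855·9/4 + 19/90·1 = 1/3 ✓
b·Ac: 2/855·57/8 + 19/90·27/38 = 1/6 ✓
b·c³: 125/171·8/125 + 2/855·(-27/8) + 19/90·1 = 1/4 ✓
b·(c∘Ac): 2/855·(-171/16) + 19/90·27/38 = 1/8 ✓
b·Ac²: 2/855·57/20 + 19/90·69/190 = 1/12 ✓
b·A²c: 19/90·15/76 = 1/24 ✓; 4 stages ⇒ order 4.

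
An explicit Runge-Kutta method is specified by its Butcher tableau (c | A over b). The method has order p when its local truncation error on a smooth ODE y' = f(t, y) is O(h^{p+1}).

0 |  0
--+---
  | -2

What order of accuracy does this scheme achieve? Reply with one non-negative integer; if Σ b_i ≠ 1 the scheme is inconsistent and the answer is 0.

b = (-2)
c = (0)
Σ b_i: (-2)·1 = -2 ≠ 1 ⇒ order 0.

0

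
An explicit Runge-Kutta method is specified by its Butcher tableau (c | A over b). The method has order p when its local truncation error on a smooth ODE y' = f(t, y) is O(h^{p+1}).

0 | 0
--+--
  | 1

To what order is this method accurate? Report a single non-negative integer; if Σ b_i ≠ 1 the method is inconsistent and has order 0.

b = (1)
c = (0)
Σ b_i: 1·1 = 1 ✓; 1 stage ⇒ order 1.

1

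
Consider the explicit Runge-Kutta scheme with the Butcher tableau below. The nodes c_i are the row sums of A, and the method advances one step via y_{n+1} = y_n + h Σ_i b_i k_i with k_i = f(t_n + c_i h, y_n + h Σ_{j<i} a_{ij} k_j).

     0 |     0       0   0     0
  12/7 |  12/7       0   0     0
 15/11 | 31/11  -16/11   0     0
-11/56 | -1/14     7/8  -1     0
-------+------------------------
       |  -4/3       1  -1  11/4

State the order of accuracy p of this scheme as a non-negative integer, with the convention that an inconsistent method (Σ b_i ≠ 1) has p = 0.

b = (-4/3, 1, -1, 11/4)
c = (0, 12/7, 15/11, -11/56)
Ac = (0, 0, -192/77, 3/22)
Σ b_i: (-4/3)·1 + 1·1 + (-1)·1 + 11/4·1 = 17/12 ≠ 1 ⇒ order 0.

0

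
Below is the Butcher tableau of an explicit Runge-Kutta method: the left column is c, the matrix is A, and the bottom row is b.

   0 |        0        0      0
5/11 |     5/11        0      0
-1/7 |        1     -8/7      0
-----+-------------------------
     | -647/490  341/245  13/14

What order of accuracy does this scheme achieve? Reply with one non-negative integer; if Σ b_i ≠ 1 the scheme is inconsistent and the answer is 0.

b = (-647/490, 341/245, 13/14)
c = (0, 5/11, -1/7)
Ac = (0, 0, -40/77)
Σ b_i: (-647/490)·1 + 341/245·1 + 13/14·1 = 1 ✓
b·c: 341/245·5/11 + 13/14·(-1/7) = 1/2 ✓
b·c²: 341/245·25/121 + 13/14·1/49 = 2313/7546 ≠ 1/3 ⇒ order 2.
b·Ac: 13/14·(-40/77) = -260/539 ≠ 1/6

2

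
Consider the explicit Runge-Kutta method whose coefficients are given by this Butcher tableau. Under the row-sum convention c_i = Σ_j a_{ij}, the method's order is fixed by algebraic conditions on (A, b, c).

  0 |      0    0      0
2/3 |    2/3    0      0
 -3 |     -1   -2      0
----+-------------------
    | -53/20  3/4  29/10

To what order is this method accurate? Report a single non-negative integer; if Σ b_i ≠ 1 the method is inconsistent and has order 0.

1

b = (-53/20, 3/4, 29/10)
c = (0, 2/3, -3)
Ac = (0, 0, -4/3)
Σ b_i: (-53/20)·1 + 3/4·1 + 29/10·1 = 1 ✓
b·c: 3/4·2/3 + 29/10·(-3) = -41/5 ≠ 1/2 ⇒ order 1.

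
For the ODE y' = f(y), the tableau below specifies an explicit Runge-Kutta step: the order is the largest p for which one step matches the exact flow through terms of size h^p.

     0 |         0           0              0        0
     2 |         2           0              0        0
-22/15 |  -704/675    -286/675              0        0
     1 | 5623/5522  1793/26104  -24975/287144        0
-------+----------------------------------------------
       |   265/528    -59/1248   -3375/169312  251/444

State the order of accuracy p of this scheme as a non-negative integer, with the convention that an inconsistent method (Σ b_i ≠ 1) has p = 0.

4

b = (265/528, -59/1248, -3375/169312, 251/444)
c = (0, 2, -22/15, 1)
Ac = (0, 0, -572/675, 133/502)
Σ b_i: 265/528·1 + (-59/1248)·1 + (-3375/169312)·1 + 251/444·1 = 1 ✓
b·c: (-59/1248)·2 + (-3375/169312)·(-22/15) + 251/444·1 = 1/2 ✓
b·c²: (-59/1248)·4 + (-3375/169312)·484/225 + 251/444·1 = 1/3 ✓
b·Ac: (-3375/169312)·(-572/675) + 251/444·133/502 = 1/6 ✓
b·c³: (-59/1248)·8 + (-3375/169312)·(-10648/3375) + 251/444·1 = 1/4 ✓
b·(c∘Ac): (-3375/169312)·12584/10125 + 251/444·133/502 = 1/8 ✓
b·Ac²: (-3375/169312)·(-1144/675) + 251/444·22/251 = 1/12 ✓
b·A²c: 251/444·37/502 = 1/24 ✓; 4 stages ⇒ order 4.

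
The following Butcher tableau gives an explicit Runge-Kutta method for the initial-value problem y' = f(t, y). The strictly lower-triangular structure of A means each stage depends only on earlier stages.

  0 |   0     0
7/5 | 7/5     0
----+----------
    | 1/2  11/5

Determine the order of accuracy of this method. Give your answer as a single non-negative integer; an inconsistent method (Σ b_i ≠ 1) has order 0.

0

b = (1/2, 11/5)
c = (0, 7/5)
Σ b_i: 1/2·1 + 11/5·1 = 27/10 ≠ 1 ⇒ order 0.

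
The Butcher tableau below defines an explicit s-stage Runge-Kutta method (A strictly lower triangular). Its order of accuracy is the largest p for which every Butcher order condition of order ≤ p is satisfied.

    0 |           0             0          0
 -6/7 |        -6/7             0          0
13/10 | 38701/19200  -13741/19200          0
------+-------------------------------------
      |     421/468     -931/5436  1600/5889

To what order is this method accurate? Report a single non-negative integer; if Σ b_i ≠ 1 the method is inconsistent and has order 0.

b = (421/468, -931/5436, 1600/5889)
c = (0, -6/7, 13/10)
Ac = (0, 0, 1963/3200)
Σ b_i: 421/468·1 + (-931/5436)·1 + 1600/5889·1 = 1 ✓
b·c: (-931/5436)·(-6/7) + 1600/5889·13/10 = 1/2 ✓
b·c²: (-931/5436)·36/49 + 1600/5889·169/100 = 1/3 ✓
b·Ac: 1600/5889·1963/3200 = 1/6 ✓; 3 stages ⇒ order 3.

3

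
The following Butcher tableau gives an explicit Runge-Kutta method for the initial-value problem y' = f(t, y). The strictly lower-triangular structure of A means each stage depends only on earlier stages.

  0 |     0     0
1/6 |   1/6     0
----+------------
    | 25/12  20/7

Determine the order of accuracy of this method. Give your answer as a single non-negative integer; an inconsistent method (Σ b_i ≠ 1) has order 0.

0

b = (25/12, 20/7)
c = (0, 1/6)
Σ b_i: 25/12·1 + 20/7·1 = 415/84 ≠ 1 ⇒ order 0.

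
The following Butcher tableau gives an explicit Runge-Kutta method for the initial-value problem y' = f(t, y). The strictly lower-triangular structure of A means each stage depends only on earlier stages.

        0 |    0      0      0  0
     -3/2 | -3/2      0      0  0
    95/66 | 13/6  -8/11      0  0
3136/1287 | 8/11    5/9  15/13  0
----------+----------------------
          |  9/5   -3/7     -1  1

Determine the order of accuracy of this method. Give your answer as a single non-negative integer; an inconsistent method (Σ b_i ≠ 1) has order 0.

b = (9/5, -3/7, -1, 1)
c = (0, -3/2, 95/66, 3136/1287)
Ac = (0, 0, 12/11, 355/429)
Σ b_i: 9/5·1 + (-3/7)·1 + (-1)·1 + 1·1 = 48/35 ≠ 1 ⇒ order 0.

0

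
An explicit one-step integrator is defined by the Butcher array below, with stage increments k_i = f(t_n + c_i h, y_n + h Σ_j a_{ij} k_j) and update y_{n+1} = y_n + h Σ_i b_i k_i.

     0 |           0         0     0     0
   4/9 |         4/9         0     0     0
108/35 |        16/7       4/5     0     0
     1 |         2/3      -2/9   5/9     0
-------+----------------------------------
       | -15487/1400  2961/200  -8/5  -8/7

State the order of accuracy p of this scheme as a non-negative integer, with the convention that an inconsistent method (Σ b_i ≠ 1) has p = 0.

2

b = (-15487/1400, 2961/200, -8/5, -8/7)
c = (0, 4/9, 108/35, 1)
Ac = (0, 0, 16/45, 916/567)
Σ b_i: (-15487/1400)·1 + 2961/200·1 + (-8/5)·1 + (-8/7)·1 = 1 ✓
b·c: 2961/200·4/9 + (-8/5)·108/35 + (-8/7)·1 = 1/2 ✓
b·c²: 2961/200·16/81 + (-8/5)·11664/1225 + (-8/7)·1 = -741598/55125 ≠ 1/3 ⇒ order 2.
b·Ac: (-8/5)·16/45 + (-8/7)·916/567 = -239648/99225 ≠ 1/6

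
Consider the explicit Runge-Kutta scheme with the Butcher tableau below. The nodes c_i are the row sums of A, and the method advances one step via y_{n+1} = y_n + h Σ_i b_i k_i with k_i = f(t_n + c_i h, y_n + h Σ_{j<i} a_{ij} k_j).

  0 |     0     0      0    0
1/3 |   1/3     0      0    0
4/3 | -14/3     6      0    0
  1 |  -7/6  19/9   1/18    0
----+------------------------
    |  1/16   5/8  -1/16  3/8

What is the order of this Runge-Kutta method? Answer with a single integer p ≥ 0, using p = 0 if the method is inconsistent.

4

b = (1/16, 5/8, -1/16, 3/8)
c = (0, 1/3, 4/3, 1)
Ac = (0, 0, 2, 7/9)
Σ b_i: 1/16·1 + 5/8·1 + (-1/16)·1 + 3/8·1 = 1 ✓
b·c: 5/8·1/3 + (-1/16)·4/3 + 3/8·1 = 1/2 ✓
b·c²: 5/8·1/9 + (-1/16)·16/9 + 3/8·1 = 1/3 ✓
b·Ac: (-1/16)·2 + 3/8·7/9 = 1/6 ✓
b·c³: 5/8·1/27 + (-1/16)·64/27 + 3/8·1 = 1/4 ✓
b·(c∘Ac): (-1/16)·8/3 + 3/8·7/9 = 1/8 ✓
b·Ac²: (-1/16)·2/3 + 3/8·1/3 = 1/12 ✓
b·A²c: 3/8·1/9 = 1/24 ✓; 4 stages ⇒ order 4.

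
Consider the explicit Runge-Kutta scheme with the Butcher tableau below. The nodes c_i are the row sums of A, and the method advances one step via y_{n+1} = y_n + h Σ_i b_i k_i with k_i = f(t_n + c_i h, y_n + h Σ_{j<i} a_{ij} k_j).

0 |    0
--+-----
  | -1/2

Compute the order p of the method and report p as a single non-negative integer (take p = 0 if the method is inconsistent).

0

b = (-1/2)
c = (0)
Σ b_i: (-1/2)·1 = -1/2 ≠ 1 ⇒ order 0.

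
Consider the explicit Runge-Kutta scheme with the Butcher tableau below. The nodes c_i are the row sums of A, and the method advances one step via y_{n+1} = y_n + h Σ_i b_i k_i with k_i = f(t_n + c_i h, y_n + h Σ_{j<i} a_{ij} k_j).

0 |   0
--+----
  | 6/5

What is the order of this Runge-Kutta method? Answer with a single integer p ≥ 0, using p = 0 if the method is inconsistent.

0

b = (6/5)
c = (0)
Σ b_i: 6/5·1 = 6/5 ≠ 1 ⇒ order 0.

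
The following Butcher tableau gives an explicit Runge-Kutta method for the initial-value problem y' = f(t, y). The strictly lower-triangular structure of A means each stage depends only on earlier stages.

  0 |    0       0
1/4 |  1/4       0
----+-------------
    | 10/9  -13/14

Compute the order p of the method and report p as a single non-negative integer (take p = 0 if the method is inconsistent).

0

b = (10/9, -13/14)
c = (0, 1/4)
Σ b_i: 10/9·1 + (-13/14)·1 = 23/126 ≠ 1 ⇒ order 0.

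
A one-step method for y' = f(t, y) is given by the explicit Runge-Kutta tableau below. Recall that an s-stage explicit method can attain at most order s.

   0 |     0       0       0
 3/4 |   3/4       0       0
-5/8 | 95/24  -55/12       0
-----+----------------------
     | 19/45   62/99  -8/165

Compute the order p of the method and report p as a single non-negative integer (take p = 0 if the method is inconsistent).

3

b = (19/45, 62/99, -8/165)
c = (0, 3/4, -5/8)
Ac = (0, 0, -55/16)
Σ b_i: 19/45·1 + 62/99·1 + (-8/165)·1 = 1 ✓
b·c: 62/99·3/4 + (-8/165)·(-5/8) = 1/2 ✓
b·c²: 62/99·9/16 + (-8/165)·25/64 = 1/3 ✓
b·Ac: (-8/165)·(-55/16) = 1/6 ✓; 3 stages ⇒ order 3.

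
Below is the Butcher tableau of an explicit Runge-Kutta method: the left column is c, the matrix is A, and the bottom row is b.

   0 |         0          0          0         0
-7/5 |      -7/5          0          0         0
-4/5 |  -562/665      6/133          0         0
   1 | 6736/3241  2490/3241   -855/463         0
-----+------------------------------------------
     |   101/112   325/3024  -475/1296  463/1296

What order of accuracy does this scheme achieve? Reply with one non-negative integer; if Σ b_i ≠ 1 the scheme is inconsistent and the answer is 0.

4

b = (101/112, 325/3024, -475/1296, 463/1296)
c = (0, -7/5, -4/5, 1)
Ac = (0, 0, -6/95, 186/463)
Σ b_i: 101/112·1 + 325/3024·1 + (-475/1296)·1 + 463/1296·1 = 1 ✓
b·c: 325/3024·(-7/5) + (-475/1296)·(-4/5) + 463/1296·1 = 1/2 ✓
b·c²: 325/3024·49/25 + (-475/1296)·16/25 + 463/1296·1 = 1/3 ✓
b·Ac: (-475/1296)·(-6/95) + 463/1296·186/463 = 1/6 ✓
b·c³: 325/3024·(-343/125) + (-475/1296)·(-64/125) + 463/1296·1 = 1/4 ✓
b·(c∘Ac): (-475/1296)·24/475 + 463/1296·186/463 = 1/8 ✓
b·Ac²: (-475/1296)·42/475 + 463/1296·150/463 = 1/12 ✓
b·A²c: 463/1296·54/463 = 1/24 ✓; 4 stages ⇒ order 4.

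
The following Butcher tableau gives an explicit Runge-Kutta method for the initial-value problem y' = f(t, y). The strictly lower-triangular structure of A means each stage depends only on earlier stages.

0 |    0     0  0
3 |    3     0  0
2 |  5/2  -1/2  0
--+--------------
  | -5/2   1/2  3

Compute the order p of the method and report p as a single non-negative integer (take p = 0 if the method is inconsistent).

1

b = (-5/2, 1/2, 3)
c = (0, 3, 2)
Ac = (0, 0, -3/2)
Σ b_i: (-5/2)·1 + 1/2·1 + 3·1 = 1 ✓
b·c: 1/2·3 + 3·2 = 15/2 ≠ 1/2 ⇒ order 1.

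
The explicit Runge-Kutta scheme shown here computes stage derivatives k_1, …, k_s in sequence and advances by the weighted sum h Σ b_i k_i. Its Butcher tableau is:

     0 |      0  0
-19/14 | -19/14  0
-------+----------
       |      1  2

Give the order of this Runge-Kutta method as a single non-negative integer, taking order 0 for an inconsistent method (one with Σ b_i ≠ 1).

0

b = (1, 2)
c = (0, -19/14)
Σ b_i: 1·1 + 2·1 = 3 ≠ 1 ⇒ order 0.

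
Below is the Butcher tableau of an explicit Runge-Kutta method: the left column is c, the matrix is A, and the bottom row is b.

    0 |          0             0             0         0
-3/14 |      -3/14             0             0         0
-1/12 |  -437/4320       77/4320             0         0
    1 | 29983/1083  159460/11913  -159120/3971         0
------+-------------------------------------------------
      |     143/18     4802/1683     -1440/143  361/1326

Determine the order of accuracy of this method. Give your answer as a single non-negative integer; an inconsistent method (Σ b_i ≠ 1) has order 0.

b = (143/18, 4802/1683, -1440/143, 361/1326)
c = (0, -3/14, -1/12, 1)
Ac = (0, 0, -11/2880, 170/361)
Σ b_i: 143/18·1 + 4802/1683·1 + (-1440/143)·1 + 361/1326·1 = 1 ✓
b·c: 4802/1683·(-3/14) + (-1440/143)·(-1/12) + 361/1326·1 = 1/2 ✓
b·c²: 4802/1683·9/196 + (-1440/143)·1/144 + 361/1326·1 = 1/3 ✓
b·Ac: (-1440/143)·(-11/2880) + 361/1326·170/361 = 1/6 ✓
b·c³: 4802/1683·(-27/2744) + (-1440/143)·(-1/1728) + 361/1326·1 = 1/4 ✓
b·(c∘Ac): (-1440/143)·11/34560 + 361/1326·170/361 = 1/8 ✓
b·Ac²: (-1440/143)·11/13440 + 361/1326·850/2527 = 1/12 ✓
b·A²c: 361/1326·221/1444 = 1/24 ✓; 4 stages ⇒ order 4.

4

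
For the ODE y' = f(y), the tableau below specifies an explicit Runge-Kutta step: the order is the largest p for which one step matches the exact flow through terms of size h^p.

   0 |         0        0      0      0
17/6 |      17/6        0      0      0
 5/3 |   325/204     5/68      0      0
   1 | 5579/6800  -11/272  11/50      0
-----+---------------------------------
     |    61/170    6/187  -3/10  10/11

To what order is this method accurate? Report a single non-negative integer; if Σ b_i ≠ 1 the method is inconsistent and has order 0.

b = (61/170, 6/187, -3/10, 10/11)
c = (0, 17/6, 5/3, 1)
Ac = (0, 0, 5/24, 121/480)
Σ b_i: 61/170·1 + 6/187·1 + (-3/10)·1 + 10/11·1 = 1 ✓
b·c: 6/187·17/6 + (-3/10)·5/3 + 10/11·1 = 1/2 ✓
b·c²: 6/187·289/36 + (-3/10)·25/9 + 10/11·1 = 1/3 ✓
b·Ac: (-3/10)·5/24 + 10/11·121/480 = 1/6 ✓
b·c³: 6/187·4913/216 + (-3/10)·125/27 + 10/11·1 = 1/4 ✓
b·(c∘Ac): (-3/10)·25/72 + 10/11·121/480 = 1/8 ✓
b·Ac²: (-3/10)·85/144 + 10/11·55/192 = 1/12 ✓
b·A²c: 10/11·11/240 = 1/24 ✓; 4 stages ⇒ order 4.

4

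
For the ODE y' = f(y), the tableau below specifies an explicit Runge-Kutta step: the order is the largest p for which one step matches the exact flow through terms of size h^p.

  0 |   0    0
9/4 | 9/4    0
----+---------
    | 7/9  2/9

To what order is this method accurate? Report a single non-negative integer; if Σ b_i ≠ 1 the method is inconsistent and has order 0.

b = (7/9, 2/9)
c = (0, 9/4)
Σ b_i: 7/9·1 + 2/9·1 = 1 ✓
b·c: 2/9·9/4 = 1/2 ✓; 2 stages ⇒ order 2.

2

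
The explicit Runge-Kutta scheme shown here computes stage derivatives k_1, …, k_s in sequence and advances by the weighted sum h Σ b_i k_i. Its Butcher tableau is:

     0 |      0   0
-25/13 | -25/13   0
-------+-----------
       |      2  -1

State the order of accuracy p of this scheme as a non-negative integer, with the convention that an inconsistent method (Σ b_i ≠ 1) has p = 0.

1

b = (2, -1)
c = (0, -25/13)
Σ b_i: 2·1 + (-1)·1 = 1 ✓
b·c: (-1)·(-25/13) = 25/13 ≠ 1/2 ⇒ order 1.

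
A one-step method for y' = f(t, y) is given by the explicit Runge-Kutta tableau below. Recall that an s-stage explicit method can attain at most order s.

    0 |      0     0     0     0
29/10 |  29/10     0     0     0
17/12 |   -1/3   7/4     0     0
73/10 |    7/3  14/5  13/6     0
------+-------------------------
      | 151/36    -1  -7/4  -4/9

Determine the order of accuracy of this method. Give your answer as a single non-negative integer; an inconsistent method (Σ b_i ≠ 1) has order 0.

b = (151/36, -1, -7/4, -4/9)
c = (0, 29/10, 17/12, 73/10)
Ac = (0, 0, 203/40, 20141/1800)
Σ b_i: 151/36·1 + (-1)·1 + (-7/4)·1 + (-4/9)·1 = 1 ✓
b·c: (-1)·29/10 + (-7/4)·17/12 + (-4/9)·73/10 = -6209/720 ≠ 1/2 ⇒ order 1.

1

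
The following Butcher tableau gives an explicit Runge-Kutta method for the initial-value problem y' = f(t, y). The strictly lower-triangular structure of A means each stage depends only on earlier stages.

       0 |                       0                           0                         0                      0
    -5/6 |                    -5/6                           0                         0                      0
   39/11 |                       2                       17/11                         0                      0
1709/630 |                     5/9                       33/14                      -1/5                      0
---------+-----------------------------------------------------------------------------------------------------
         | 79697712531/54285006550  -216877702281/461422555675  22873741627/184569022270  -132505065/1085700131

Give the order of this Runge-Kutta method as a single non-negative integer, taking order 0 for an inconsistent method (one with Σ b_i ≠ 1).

b = (79697712531/54285006550, -216877702281/461422555675, 22873741627/184569022270, -132505065/1085700131)
c = (0, -5/6, 39/11, 1709/630)
Ac = (0, 0, -85/66, -4117/1540)
Σ b_i: 79697712531/54285006550·1 + (-216877702281/461422555675)·1 + 22873741627/184569022270·1 + (-132505065/1085700131)·1 = 1 ✓
b·c: (-216877702281/461422555675)·(-5/6) + 22873741627/184569022270·39/11 + (-132505065/1085700131)·1709/630 = 1/2 ✓
b·c²: (-216877702281/461422555675)·25/36 + 22873741627/184569022270·1521/121 + (-132505065/1085700131)·2920681/396900 = 1/3 ✓
b·Ac: 22873741627/184569022270·(-85/66) + (-132505065/1085700131)·(-4117/1540) = 1/6 ✓
b·c³: (-216877702281/461422555675)·(-125/216) + 22873741627/184569022270·59319/1331 + (-132505065/1085700131)·4991443829/250047000 = 126362643535913/37619509539150 ≠ 1/4 ⇒ order 3.
b·(c∘Ac): 22873741627/184569022270·(-1105/242) + (-132505065/1085700131)·(-7035953/970200) = 13862316929/43428005240 ≠ 1/8
b·Ac²: 22873741627/184569022270·425/396 + (-132505065/1085700131)·(-89153/101640) = 103209902353/429937251876 ≠ 1/12
b·A²c: (-132505065/1085700131)·17/66 = -68260185/2171400262 ≠ 1/24

3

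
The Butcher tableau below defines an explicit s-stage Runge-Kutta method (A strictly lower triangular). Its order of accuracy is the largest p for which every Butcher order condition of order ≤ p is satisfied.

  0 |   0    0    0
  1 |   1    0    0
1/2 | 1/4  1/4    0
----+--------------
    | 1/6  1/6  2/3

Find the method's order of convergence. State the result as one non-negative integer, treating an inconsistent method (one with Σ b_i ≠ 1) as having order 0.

3

b = (1/6, 1/6, 2/3)
c = (0, 1, 1/2)
Ac = (0, 0, 1/4)
Σ b_i: 1/6·1 + 1/6·1 + 2/3·1 = 1 ✓
b·c: 1/6·1 + 2/3·1/2 = 1/2 ✓
b·c²: 1/6·1 + 2/3·1/4 = 1/3 ✓
b·Ac: 2/3·1/4 = 1/6 ✓; 3 stages ⇒ order 3.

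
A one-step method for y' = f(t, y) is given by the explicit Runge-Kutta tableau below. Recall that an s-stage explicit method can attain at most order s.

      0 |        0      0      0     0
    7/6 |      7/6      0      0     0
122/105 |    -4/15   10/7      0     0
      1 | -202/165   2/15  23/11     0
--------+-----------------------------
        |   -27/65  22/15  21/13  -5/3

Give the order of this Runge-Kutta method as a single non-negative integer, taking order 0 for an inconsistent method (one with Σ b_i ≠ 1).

1

b = (-27/65, 22/15, 21/13, -5/3)
c = (0, 7/6, 122/105, 1)
Ac = (0, 0, 5/3, 8957/3465)
Σ b_i: (-27/65)·1 + 22/15·1 + 21/13·1 + (-5/3)·1 = 1 ✓
b·c: 22/15·7/6 + 21/13·122/105 + (-5/3)·1 = 1124/585 ≠ 1/2 ⇒ order 1.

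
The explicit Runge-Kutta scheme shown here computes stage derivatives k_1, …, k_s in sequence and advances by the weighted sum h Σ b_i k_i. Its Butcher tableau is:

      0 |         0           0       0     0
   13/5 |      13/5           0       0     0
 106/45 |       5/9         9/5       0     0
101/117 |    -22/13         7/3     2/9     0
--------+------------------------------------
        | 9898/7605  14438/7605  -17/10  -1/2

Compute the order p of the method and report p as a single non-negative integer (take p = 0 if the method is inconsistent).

b = (9898/7605, 14438/7605, -17/10, -1/2)
c = (0, 13/5, 106/45, 101/117)
Ac = (0, 0, 117/25, 2669/405)
Σ b_i: 9898/7605·1 + 14438/7605·1 + (-17/10)·1 + (-1/2)·1 = 1 ✓
b·c: 14438/7605·13/5 + (-17/10)·106/45 + (-1/2)·101/117 = 1/2 ✓
b·c²: 14438/7605·169/25 + (-17/10)·11236/2025 + (-1/2)·10201/13689 = 10364243/3422250 ≠ 1/3 ⇒ order 2.
b·Ac: (-17/10)·117/25 + (-1/2)·2669/405 = -113917/10125 ≠ 1/6

2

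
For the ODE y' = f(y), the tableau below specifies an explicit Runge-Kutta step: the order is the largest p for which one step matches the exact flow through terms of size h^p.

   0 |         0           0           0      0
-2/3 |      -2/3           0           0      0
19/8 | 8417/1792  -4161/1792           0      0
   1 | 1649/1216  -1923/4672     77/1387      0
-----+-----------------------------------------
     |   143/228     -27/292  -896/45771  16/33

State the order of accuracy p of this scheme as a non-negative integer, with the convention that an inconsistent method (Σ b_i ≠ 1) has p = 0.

b = (143/228, -27/292, -896/45771, 16/33)
c = (0, -2/3, 19/8, 1)
Ac = (0, 0, 1387/896, 13/32)
Σ b_i: 143/228·1 + (-27/292)·1 + (-896/45771)·1 + 16/33·1 = 1 ✓
b·c: (-27/292)·(-2/3) + (-896/45771)·19/8 + 16/33·1 = 1/2 ✓
b·c²: (-27/292)·4/9 + (-896/45771)·361/64 + 16/33·1 = 1/3 ✓
b·Ac: (-896/45771)·1387/896 + 16/33·13/32 = 1/6 ✓
b·c³: (-27/292)·(-8/27) + (-896/45771)·6859/512 + 16/33·1 = 1/4 ✓
b·(c∘Ac): (-896/45771)·26353/7168 + 16/33·13/32 = 1/8 ✓
b·Ac²: (-896/45771)·(-1387/1344) + 16/33·25/192 = 1/12 ✓
b·A²c: 16/33·11/128 = 1/24 ✓; 4 stages ⇒ order 4.

4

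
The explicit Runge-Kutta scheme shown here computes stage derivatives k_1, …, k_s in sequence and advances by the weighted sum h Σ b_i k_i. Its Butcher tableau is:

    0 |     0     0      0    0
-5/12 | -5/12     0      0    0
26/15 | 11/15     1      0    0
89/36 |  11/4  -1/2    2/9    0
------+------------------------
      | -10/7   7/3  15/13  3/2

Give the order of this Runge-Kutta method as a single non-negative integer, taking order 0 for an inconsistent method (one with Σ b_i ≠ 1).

b = (-10/7, 7/3, 15/13, 3/2)
c = (0, -5/12, 26/15, 89/36)
Ac = (0, 0, -5/12, 641/1080)
Σ b_i: (-10/7)·1 + 7/3·1 + 15/13·1 + 3/2·1 = 1943/546 ≠ 1 ⇒ order 0.

0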